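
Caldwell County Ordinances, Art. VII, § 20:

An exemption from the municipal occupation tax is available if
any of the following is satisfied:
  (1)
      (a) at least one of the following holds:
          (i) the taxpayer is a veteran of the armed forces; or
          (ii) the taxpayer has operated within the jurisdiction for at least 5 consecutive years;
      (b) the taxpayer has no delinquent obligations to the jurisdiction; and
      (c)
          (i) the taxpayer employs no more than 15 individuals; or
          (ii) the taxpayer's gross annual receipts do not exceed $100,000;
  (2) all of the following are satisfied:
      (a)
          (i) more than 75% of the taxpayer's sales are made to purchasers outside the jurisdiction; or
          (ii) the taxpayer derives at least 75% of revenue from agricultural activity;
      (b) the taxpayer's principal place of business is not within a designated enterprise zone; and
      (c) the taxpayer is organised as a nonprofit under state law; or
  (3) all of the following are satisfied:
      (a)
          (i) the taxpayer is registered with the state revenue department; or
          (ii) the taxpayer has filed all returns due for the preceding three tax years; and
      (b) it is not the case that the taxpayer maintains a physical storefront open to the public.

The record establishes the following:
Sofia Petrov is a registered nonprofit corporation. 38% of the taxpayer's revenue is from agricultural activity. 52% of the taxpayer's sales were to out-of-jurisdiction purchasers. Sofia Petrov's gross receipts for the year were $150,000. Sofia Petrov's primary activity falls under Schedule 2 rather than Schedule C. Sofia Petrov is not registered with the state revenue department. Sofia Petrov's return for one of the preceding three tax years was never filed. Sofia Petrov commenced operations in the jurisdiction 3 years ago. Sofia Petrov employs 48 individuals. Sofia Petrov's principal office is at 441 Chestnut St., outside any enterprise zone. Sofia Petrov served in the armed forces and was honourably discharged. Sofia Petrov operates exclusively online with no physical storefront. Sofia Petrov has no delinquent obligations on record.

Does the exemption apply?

(i) veteran — satisfied.
(ii) ≥ 5 yrs in jurisdiction — fails.
So (a) is satisfied (T OR F).
(b) no delinquency — satisfied.
(i) ≤ 15 employees — not met.
(ii) receipts ≤ $100,000 — not met.
So (c) is not satisfied (F OR F).
So (1) is not satisfied (T AND T AND F).
(i) >75% out-of-jur. sales — fails.
(ii) ≥75% agricultural — fails.
So (a) is not satisfied (F OR F).
(b) not (in enterprise zone) — met.
(c) nonprofit — satisfied.
(2) = F AND T AND T = false.
(i) state-registered — not satisfied.
(ii) returns current — not met.
(a): F OR F → false.
(b) not (has storefront) — holds.
So (3) is not satisfied (F AND T).
So Overall is not satisfied (F OR F OR F).

No — not exempt.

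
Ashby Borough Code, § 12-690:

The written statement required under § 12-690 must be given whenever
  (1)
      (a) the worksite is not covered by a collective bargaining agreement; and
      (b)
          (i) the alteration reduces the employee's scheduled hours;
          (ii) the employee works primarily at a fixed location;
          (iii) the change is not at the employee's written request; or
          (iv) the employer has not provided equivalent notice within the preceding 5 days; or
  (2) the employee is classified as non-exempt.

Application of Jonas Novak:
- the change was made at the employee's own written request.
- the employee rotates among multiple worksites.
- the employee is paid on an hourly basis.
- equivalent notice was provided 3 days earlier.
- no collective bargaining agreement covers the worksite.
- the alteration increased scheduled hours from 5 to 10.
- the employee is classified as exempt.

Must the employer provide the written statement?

(a) no CBA — satisfied.
(i) hours reduced — fails.
(ii) fixed location — not met.
(iii) not employee-requested — not met.
(iv) no recent notice — not met.
So (b) is not satisfied (F OR F OR F OR F).
So (1) is not satisfied (T AND F).
(2) non-exempt — not met.
So Overall is not satisfied (F OR F).

No — not required.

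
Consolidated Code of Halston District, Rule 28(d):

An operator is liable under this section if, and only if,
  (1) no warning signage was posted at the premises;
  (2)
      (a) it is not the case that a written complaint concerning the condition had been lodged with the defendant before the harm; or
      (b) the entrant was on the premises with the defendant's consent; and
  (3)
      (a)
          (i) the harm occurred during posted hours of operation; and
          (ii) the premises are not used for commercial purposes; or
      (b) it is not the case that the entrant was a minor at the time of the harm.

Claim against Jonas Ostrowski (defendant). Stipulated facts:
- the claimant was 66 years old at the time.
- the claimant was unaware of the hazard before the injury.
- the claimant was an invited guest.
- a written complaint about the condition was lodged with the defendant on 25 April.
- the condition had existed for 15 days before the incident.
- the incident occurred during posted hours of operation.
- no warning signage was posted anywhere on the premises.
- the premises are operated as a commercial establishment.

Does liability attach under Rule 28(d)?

(1) no signage posted — holds.
(a) not (complaint lodged) — fails.
(b) consent to enter — met.
(2) = F OR T = true.
(i) during posted hours — holds.
(ii) not (commercial use) — fails.
So (a) is not satisfied (T AND F).
(b) not (entrant a minor) — met.
(3) = F OR T = true.
Overall = T AND T AND T = true.

Yes — liable.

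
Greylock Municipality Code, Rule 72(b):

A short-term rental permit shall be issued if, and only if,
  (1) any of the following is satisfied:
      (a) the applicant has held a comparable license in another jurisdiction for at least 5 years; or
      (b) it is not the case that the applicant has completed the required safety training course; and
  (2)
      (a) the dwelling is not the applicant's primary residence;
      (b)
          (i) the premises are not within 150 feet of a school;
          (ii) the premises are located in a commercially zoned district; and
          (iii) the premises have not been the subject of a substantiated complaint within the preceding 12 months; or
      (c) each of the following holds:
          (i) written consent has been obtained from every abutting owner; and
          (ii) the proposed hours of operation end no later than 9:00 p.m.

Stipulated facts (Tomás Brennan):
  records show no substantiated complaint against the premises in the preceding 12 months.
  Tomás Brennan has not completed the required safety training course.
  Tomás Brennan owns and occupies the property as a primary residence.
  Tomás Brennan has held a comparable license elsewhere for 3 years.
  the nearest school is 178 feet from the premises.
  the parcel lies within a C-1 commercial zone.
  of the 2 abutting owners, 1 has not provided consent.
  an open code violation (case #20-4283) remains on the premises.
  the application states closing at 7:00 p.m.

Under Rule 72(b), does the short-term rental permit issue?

(a) prior license ≥ 5 yr — not met.
(b) not (safety training) — met.
(1) = F OR T = true.
(a) not (primary residence) — fails.
(i) ≥150 ft from school — met.
(ii) commercially zoned — met.
(iii) no complaint in 12 mo. — satisfied.
So (b) is satisfied (T AND T AND T).
(i) all abutters consent — fails.
(ii) closes by 9 p.m. — holds.
So (c) is not satisfied (F AND T).
(2): F OR T OR F → true.
So Overall is satisfied (T AND T).

Yes — granted.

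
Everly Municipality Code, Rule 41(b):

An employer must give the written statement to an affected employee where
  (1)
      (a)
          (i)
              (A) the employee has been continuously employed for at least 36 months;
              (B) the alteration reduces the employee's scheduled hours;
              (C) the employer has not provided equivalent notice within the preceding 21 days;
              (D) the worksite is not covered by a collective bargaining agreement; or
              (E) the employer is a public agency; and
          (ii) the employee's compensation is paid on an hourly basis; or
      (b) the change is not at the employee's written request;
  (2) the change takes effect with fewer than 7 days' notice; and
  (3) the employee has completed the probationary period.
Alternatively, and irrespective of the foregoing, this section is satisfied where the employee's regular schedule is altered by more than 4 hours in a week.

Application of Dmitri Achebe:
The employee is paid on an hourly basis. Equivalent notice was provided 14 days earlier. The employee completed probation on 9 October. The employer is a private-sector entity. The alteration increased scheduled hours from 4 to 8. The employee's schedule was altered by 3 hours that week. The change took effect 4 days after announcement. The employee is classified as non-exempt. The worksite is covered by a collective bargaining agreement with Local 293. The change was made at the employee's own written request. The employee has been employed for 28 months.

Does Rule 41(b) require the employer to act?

No — not required.

(A) tenure ≥ 36 mo. — fails.
(B) hours reduced — fails.
(C) no recent notice — fails.
(D) no CBA — not met.
(E) public agency — not met.
(i): F OR F OR F OR F OR F → false.
(ii) hourly-paid — met.
(a): F AND T → false.
(b) not employee-requested — not satisfied.
So (1) is not satisfied (F OR F).
(2) < 7 days' notice — satisfied.
(3) past probation — holds.
So Overall is not satisfied (F AND T AND T).
Exception (schedule shift > 4h) — not satisfied.
Result: main false OR exception false → false.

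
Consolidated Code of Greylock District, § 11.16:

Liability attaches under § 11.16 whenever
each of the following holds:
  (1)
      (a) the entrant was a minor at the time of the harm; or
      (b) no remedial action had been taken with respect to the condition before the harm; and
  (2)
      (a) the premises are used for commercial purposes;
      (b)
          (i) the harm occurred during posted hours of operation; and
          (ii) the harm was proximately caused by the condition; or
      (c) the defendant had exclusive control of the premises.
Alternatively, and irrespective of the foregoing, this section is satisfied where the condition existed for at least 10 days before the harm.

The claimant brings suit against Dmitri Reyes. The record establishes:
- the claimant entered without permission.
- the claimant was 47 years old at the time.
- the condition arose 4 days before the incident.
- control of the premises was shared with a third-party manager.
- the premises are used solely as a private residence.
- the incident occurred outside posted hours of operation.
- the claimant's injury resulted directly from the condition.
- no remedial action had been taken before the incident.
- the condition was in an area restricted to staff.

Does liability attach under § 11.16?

No — not liable.

(a) entrant a minor — not met.
(b) no remedial action — satisfied.
(1): F OR T → true.
(a) commercial use — fails.
(i) during posted hours — not met.
(ii) proximate cause — satisfied.
(b): F AND T → false.
(c) exclusive control — not satisfied.
So (2) is not satisfied (F OR F OR F).
So Overall is not satisfied (T AND F).
Exception (condition ≥10 days old) — not satisfied.
Result: main false OR exception false → false.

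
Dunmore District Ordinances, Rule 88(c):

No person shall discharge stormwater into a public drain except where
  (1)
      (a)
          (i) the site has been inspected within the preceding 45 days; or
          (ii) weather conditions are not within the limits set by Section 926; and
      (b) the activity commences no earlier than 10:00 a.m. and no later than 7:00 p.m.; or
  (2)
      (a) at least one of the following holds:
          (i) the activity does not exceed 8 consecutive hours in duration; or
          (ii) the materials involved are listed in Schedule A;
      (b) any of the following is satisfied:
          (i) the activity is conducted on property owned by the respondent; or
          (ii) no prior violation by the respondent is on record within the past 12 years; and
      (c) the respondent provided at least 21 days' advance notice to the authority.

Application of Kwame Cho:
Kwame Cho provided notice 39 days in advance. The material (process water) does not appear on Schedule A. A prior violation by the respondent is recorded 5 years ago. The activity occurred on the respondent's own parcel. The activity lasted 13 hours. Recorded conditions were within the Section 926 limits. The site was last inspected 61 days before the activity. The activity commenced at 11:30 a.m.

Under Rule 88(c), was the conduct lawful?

(i) site inspected — fails.
(ii) not (weather ok) — not met.
So (a) is not satisfied (F OR F).
(b) start within hours — satisfied.
(1) = F AND T = false.
(i) ≤ 8 hrs duration — fails.
(ii) Schedule A material — fails.
(a): F OR F → false.
(i) own property — holds.
(ii) no prior violation — not met.
(b) = T OR F = true.
(c) ≥21 days' notice — holds.
(2): F AND T AND T → false.
Overall: F OR F → false.

No — unlawful.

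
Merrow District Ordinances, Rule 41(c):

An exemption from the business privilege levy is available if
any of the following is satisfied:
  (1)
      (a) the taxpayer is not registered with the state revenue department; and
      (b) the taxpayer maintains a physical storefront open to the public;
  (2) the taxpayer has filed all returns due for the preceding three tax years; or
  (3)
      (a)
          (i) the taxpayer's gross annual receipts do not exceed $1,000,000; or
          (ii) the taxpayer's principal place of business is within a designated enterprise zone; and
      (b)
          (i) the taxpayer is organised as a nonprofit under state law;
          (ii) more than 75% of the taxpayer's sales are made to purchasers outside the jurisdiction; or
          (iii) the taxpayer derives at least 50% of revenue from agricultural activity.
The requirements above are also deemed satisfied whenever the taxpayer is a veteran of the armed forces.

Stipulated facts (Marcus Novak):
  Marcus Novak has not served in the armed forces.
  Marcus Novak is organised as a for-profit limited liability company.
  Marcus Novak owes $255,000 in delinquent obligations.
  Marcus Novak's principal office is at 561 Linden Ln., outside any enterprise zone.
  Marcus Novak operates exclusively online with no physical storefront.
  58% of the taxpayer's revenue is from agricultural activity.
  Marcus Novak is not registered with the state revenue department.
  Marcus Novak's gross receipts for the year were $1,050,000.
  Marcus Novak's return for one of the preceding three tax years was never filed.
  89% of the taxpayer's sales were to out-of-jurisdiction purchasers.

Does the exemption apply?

No — not exempt.

(a) not (state-registered) — satisfied.
(b) has storefront — not satisfied.
(1) = T AND F = false.
(2) returns current — not met.
(i) receipts ≤ $1,000,000 — not met.
(ii) in enterprise zone — not met.
So (a) is not satisfied (F OR F).
(i) nonprofit — not met.
(ii) >75% out-of-jur. sales — met.
(iii) ≥50% agricultural — holds.
(b) = F OR T OR T = true.
(3) = F AND T = false.
So Overall is not satisfied (F OR F OR F).
Exception (veteran) — not satisfied.
Result: main false OR exception false → false.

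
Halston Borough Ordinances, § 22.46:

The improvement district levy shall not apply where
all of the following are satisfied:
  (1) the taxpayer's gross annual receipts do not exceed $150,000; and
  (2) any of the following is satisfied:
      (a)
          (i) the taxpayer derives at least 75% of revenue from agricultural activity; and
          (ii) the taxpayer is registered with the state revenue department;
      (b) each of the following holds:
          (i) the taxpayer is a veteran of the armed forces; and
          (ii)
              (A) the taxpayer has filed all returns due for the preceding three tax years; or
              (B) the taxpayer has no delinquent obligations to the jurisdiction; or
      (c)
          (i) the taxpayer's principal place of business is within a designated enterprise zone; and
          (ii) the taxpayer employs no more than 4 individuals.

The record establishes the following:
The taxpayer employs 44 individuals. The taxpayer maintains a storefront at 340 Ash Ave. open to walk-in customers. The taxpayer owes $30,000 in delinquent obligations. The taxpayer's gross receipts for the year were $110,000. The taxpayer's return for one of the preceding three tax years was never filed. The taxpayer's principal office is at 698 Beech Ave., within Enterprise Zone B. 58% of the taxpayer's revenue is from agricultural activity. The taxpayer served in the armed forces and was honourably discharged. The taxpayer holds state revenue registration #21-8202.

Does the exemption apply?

No — not exempt.

(1) receipts ≤ $150,000 — satisfied.
(i) ≥75% agricultural — not satisfied.
(ii) state-registered — satisfied.
(a) = F AND T = false.
(i) veteran — met.
(A) returns current — not met.
(B) no delinquency — not satisfied.
(ii): F OR F → false.
(b) = T AND F = false.
(i) in enterprise zone — holds.
(ii) ≤ 4 employees — not met.
(c) = T AND F = false.
(2) = F OR F OR F = false.
Overall: T AND F → false.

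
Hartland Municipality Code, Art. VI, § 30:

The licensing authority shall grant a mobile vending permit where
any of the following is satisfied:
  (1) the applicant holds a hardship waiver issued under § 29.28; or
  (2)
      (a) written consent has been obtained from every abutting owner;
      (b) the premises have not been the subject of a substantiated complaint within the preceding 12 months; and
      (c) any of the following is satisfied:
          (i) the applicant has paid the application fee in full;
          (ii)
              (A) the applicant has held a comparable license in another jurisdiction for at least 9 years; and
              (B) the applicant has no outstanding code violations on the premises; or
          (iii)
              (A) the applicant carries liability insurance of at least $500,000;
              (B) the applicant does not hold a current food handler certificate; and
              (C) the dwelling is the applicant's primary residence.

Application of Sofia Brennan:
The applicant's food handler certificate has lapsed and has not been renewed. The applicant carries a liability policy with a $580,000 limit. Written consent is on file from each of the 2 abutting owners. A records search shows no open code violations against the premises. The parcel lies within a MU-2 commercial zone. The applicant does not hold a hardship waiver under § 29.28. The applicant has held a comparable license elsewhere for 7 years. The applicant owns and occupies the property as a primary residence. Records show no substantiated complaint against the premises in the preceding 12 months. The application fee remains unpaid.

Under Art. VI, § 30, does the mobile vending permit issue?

(1) hardship waiver — not met.
(a) all abutters consent — satisfied.
(b) no complaint in 12 mo. — satisfied.
(i) fee paid — not satisfied.
(A) prior license ≥ 9 yr — not met.
(B) no code violations — satisfied.
(ii): F AND T → false.
(A) insurance ≥ $500,000 — met.
(B) not (food handler cert.) — holds.
(C) primary residence — satisfied.
(iii): T AND T AND T → true.
(c) = F OR F OR T = true.
(2): T AND T AND T → true.
So Overall is satisfied (F OR T).

Yes — granted.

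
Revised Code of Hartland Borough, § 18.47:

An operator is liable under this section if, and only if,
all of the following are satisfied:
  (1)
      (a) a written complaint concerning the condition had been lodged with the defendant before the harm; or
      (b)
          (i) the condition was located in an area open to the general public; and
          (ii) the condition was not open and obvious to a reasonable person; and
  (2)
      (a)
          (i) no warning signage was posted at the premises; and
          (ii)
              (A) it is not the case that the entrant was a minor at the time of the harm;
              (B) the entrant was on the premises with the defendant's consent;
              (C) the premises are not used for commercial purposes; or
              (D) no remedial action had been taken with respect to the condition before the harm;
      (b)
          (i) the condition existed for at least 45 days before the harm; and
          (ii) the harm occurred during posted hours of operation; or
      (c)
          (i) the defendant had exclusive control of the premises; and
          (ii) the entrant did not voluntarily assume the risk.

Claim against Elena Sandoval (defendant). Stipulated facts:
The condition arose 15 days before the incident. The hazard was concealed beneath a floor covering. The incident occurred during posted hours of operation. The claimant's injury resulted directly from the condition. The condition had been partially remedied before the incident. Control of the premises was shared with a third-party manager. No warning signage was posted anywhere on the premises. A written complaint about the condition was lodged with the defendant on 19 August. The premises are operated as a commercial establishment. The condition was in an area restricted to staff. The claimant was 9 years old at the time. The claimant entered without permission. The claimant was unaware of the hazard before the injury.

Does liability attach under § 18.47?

No — not liable.

(a) complaint lodged — satisfied.
(i) public area — not satisfied.
(ii) not open/obvious — met.
(b) = F AND T = false.
So (1) is satisfied (T OR F).
(i) no signage posted — satisfied.
(A) not (entrant a minor) — not satisfied.
(B) consent to enter — not met.
(C) not (commercial use) — not met.
(D) no remedial action — fails.
(ii): F OR F OR F OR F → false.
(a) = T AND F = false.
(i) condition ≥45 days old — not met.
(ii) during posted hours — met.
(b): F AND T → false.
(i) exclusive control — not met.
(ii) no assumed risk — met.
So (c) is not satisfied (F AND T).
So (2) is not satisfied (F OR F OR F).
Overall: T AND F → false.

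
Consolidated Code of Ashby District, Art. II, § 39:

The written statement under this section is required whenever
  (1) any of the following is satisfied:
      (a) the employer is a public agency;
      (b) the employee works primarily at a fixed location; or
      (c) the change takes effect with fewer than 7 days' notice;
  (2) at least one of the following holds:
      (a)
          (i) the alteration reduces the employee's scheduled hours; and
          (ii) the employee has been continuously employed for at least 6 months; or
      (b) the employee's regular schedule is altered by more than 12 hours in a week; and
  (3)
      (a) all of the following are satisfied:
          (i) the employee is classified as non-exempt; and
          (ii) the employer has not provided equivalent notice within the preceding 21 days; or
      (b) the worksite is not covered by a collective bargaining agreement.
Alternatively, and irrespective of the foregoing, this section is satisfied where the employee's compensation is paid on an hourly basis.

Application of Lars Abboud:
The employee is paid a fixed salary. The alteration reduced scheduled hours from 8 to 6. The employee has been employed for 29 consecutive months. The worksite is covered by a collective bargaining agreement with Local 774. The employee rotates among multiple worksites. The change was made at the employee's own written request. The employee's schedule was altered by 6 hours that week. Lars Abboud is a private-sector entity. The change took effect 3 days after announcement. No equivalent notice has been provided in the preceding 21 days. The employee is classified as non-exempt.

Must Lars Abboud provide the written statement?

(a) public agency — fails.
(b) fixed location — not met.
(c) < 7 days' notice — satisfied.
So (1) is satisfied (F OR F OR T).
(i) hours reduced — holds.
(ii) tenure ≥ 6 mo. — satisfied.
So (a) is satisfied (T AND T).
(b) schedule shift > 12h — fails.
(2) = T OR F = true.
(i) non-exempt — satisfied.
(ii) no recent notice — holds.
(a) = T AND T = true.
(b) no CBA — fails.
(3): T OR F → true.
Overall: T AND T AND T → true.
Exception (hourly-paid) — not satisfied.
Result: main true OR exception false → true.

Yes — required.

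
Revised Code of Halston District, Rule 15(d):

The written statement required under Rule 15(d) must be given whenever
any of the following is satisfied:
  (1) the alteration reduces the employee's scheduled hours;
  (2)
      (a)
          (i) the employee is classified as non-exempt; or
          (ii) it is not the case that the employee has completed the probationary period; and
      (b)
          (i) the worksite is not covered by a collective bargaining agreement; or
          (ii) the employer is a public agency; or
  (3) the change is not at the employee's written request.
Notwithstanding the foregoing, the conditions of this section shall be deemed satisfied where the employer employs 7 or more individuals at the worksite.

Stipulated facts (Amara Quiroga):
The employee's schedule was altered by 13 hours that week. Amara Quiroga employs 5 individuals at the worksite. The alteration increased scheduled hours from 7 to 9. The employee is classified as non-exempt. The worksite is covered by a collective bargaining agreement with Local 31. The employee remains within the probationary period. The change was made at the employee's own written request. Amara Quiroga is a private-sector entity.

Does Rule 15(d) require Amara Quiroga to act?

(1) hours reduced — fails.
(i) non-exempt — satisfied.
(ii) not (past probation) — met.
(a) = T OR T = true.
(i) no CBA — fails.
(ii) public agency — not satisfied.
So (b) is not satisfied (F OR F).
(2) = T AND F = false.
(3) not employee-requested — not satisfied.
Overall: F OR F OR F → false.
Exception (≥ 7 at site) — not satisfied.
Result: main false OR exception false → false.

No — not required.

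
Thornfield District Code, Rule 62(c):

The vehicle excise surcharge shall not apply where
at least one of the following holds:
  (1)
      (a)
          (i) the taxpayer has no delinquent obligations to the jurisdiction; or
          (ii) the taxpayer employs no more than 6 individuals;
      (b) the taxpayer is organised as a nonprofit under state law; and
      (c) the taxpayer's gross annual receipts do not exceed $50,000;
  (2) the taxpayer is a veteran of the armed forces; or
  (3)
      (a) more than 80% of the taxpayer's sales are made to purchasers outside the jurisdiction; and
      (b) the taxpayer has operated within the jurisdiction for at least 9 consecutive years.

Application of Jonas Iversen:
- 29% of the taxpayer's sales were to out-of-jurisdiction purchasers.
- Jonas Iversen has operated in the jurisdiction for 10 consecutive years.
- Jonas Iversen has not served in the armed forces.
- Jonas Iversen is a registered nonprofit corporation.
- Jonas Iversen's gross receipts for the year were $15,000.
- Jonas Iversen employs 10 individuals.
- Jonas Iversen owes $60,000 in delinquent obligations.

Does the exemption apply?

No — not exempt.

(i) no delinquency — not met.
(ii) ≤ 6 employees — not satisfied.
(a) = F OR F = false.
(b) nonprofit — met.
(c) receipts ≤ $50,000 — satisfied.
(1): F AND T AND T → false.
(2) veteran — not satisfied.
(a) >80% out-of-jur. sales — not satisfied.
(b) ≥ 9 yrs in jurisdiction — holds.
(3): F AND T → false.
Overall: F OR F OR F → false.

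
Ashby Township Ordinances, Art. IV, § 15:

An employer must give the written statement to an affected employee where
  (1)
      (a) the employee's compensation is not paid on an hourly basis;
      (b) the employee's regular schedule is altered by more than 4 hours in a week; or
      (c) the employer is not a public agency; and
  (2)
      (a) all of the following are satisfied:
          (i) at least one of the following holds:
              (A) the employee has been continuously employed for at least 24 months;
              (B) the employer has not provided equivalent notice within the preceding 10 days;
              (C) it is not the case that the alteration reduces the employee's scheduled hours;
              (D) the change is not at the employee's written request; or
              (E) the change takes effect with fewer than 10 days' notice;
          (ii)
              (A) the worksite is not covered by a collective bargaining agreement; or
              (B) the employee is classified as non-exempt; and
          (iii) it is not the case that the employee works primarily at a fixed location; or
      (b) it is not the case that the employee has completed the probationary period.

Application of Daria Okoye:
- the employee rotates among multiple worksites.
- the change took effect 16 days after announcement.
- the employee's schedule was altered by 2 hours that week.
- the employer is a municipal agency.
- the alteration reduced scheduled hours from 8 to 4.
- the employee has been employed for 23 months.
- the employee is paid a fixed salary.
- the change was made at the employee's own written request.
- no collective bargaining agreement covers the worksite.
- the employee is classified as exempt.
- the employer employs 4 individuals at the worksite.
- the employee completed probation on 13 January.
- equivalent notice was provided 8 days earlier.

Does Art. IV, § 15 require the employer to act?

No — not required.

(a) not (hourly-paid) — satisfied.
(b) schedule shift > 4h — not met.
(c) not (public agency) — not met.
So (1) is satisfied (T OR F OR F).
(A) tenure ≥ 24 mo. — fails.
(B) no recent notice — fails.
(C) not (hours reduced) — not met.
(D) not employee-requested — fails.
(E) < 10 days' notice — not satisfied.
(i) = F OR F OR F OR F OR F = false.
(A) no CBA — satisfied.
(B) non-exempt — fails.
(ii): T OR F → true.
(iii) not (fixed location) — met.
(a) = F AND T AND T = false.
(b) not (past probation) — not met.
(2) = F OR F = false.
So Overall is not satisfied (T AND F).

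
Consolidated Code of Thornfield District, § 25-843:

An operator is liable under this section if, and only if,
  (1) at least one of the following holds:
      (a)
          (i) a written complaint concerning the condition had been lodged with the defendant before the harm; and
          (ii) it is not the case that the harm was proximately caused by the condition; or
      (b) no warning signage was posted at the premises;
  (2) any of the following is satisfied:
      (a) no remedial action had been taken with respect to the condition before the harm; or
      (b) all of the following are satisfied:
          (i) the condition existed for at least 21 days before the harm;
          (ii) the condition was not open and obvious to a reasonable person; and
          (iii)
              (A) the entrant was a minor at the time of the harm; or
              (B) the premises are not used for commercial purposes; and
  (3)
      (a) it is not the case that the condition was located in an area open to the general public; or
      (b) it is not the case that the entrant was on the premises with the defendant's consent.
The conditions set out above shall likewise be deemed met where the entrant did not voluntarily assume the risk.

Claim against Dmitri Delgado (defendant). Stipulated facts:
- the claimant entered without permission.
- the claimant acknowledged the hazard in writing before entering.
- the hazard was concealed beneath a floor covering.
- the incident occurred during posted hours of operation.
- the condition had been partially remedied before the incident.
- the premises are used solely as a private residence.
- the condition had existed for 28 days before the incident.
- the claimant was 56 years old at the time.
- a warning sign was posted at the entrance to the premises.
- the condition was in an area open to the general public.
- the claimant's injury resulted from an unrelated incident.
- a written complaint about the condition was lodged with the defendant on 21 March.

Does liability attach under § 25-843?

Yes — liable.

(i) complaint lodged — holds.
(ii) not (proximate cause) — satisfied.
So (a) is satisfied (T AND T).
(b) no signage posted — not satisfied.
(1): T OR F → true.
(a) no remedial action — not met.
(i) condition ≥21 days old — met.
(ii) not open/obvious — holds.
(A) entrant a minor — fails.
(B) not (commercial use) — met.
So (iii) is satisfied (F OR T).
So (b) is satisfied (T AND T AND T).
(2) = F OR T = true.
(a) not (public area) — not met.
(b) not (consent to enter) — met.
(3) = F OR T = true.
So Overall is satisfied (T AND T AND T).
Exception (no assumed risk) — not satisfied.
Result: main true OR exception false → true.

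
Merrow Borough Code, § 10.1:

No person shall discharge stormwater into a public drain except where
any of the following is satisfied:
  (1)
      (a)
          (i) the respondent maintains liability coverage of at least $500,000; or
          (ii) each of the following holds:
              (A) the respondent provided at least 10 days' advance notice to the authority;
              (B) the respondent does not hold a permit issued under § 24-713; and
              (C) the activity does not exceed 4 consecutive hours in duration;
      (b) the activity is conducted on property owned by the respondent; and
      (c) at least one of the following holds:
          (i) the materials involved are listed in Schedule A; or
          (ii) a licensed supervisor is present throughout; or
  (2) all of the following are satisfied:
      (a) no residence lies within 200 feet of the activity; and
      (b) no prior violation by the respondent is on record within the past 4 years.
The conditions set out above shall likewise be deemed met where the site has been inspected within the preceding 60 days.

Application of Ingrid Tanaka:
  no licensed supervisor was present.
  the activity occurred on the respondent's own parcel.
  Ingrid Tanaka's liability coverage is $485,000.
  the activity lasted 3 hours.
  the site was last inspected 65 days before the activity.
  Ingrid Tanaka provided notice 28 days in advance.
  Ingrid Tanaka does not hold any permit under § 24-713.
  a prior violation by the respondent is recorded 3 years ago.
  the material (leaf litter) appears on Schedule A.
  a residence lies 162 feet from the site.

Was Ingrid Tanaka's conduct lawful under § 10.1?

(i) coverage ≥ $500,000 — not satisfied.
(A) ≥10 days' notice — holds.
(B) not (holds permit) — satisfied.
(C) ≤ 4 hrs duration — met.
So (ii) is satisfied (T AND T AND T).
(a): F OR T → true.
(b) own property — met.
(i) Schedule A material — met.
(ii) supervisor present — not satisfied.
(c): T OR F → true.
(1) = T AND T AND T = true.
(a) no residence in 200 ft — not satisfied.
(b) no prior violation — not met.
So (2) is not satisfied (F AND F).
Overall: T OR F → true.
Exception (site inspected) — not satisfied.
Result: main true OR exception false → true.

Yes — lawful.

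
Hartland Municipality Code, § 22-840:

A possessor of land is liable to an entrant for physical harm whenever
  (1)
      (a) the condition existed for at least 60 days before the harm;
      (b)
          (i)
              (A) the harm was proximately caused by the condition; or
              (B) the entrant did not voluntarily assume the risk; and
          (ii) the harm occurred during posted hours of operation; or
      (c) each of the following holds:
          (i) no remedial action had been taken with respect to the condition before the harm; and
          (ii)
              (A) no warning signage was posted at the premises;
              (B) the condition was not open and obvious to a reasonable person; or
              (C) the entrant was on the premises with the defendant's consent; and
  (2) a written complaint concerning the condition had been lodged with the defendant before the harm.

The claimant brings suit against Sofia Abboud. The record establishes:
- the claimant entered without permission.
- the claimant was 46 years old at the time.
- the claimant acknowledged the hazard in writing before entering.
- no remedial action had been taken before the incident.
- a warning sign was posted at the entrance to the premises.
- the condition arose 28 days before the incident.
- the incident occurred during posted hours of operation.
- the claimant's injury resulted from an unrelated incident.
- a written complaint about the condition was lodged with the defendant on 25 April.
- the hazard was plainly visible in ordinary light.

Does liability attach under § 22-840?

No — not liable.

(a) condition ≥60 days old — fails.
(A) proximate cause — fails.
(B) no assumed risk — fails.
So (i) is not satisfied (F OR F).
(ii) during posted hours — met.
(b): F AND T → false.
(i) no remedial action — holds.
(A) no signage posted — fails.
(B) not open/obvious — not satisfied.
(C) consent to enter — not met.
(ii) = F OR F OR F = false.
(c) = T AND F = false.
So (1) is not satisfied (F OR F OR F).
(2) complaint lodged — satisfied.
Overall = F AND T = false.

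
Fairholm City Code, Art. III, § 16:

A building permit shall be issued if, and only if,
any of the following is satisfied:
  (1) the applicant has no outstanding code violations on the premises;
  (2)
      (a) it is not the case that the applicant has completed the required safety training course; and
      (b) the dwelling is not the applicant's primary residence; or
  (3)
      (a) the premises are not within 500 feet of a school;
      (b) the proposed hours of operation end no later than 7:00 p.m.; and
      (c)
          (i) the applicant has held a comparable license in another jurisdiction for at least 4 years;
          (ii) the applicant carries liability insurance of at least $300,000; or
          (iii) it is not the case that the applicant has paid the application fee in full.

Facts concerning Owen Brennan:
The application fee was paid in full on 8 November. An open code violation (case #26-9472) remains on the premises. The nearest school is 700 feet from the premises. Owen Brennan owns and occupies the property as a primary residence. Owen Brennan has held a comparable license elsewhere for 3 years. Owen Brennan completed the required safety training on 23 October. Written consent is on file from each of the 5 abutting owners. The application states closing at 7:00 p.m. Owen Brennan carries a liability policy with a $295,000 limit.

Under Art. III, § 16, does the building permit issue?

(1) no code violations — not satisfied.
(a) not (safety training) — fails.
(b) not (primary residence) — fails.
(2) = F AND F = false.
(a) ≥500 ft from school — holds.
(b) closes by 7 p.m. — satisfied.
(i) prior license ≥ 4 yr — not met.
(ii) insurance ≥ $300,000 — not satisfied.
(iii) not (fee paid) — not met.
(c) = F OR F OR F = false.
(3) = T AND T AND F = false.
So Overall is not satisfied (F OR F OR F).

No — denied.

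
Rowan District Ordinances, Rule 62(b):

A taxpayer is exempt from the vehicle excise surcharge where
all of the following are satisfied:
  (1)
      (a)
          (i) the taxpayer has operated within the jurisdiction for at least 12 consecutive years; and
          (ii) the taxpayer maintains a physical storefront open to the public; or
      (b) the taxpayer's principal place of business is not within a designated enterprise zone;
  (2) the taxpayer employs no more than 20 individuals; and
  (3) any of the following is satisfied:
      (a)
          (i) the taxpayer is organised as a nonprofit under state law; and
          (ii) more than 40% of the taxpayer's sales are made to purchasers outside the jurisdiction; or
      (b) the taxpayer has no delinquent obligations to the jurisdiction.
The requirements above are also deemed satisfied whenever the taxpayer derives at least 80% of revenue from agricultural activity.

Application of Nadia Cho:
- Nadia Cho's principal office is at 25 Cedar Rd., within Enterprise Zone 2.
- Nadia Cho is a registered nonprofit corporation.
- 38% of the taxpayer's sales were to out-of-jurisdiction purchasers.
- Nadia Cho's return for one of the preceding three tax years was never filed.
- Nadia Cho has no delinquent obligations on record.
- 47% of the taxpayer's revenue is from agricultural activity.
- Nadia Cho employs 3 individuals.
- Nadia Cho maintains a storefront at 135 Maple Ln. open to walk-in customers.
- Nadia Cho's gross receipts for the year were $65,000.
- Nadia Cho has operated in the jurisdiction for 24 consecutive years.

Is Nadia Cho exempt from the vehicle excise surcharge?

(i) ≥ 12 yrs in jurisdiction — satisfied.
(ii) has storefront — holds.
So (a) is satisfied (T AND T).
(b) not (in enterprise zone) — not met.
(1) = T OR F = true.
(2) ≤ 20 employees — holds.
(i) nonprofit — satisfied.
(ii) >40% out-of-jur. sales — not satisfied.
So (a) is not satisfied (T AND F).
(b) no delinquency — satisfied.
(3) = F OR T = true.
Overall = T AND T AND T = true.
Exception (≥80% agricultural) — not satisfied.
Result: main true OR exception false → true.

Yes — exempt.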